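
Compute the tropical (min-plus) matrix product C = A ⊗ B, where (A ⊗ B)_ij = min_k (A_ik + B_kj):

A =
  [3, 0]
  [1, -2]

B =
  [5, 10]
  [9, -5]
A ⊗ B =
  [8, -5]
  [6, -7]

Apply the min-plus product entry-by-entry:
  C[0][0] = min over k of (A[0][0] + B[0][0] = 3 + 5 = 8, A[0][1] + B[1][0] = 0 + 9 = 9) = 8 (attained at k = 0)
  C[0][1] = min over k of (A[0][0] + B[0][1] = 3 + 10 = 13, A[0][1] + B[1][1] = 0 + -5 = -5) = -5 (attained at k = 1)
  C[1][0] = min over k of (A[1][0] + B[0][0] = 1 + 5 = 6, A[1][1] + B[1][0] = -2 + 9 = 7) = 6 (attained at k = 0)
  C[1][1] = min over k of (A[1][0] + B[0][1] = 1 + 10 = 11, A[1][1] + B[1][1] = -2 + -5 = -7) = -7 (attained at k = 1)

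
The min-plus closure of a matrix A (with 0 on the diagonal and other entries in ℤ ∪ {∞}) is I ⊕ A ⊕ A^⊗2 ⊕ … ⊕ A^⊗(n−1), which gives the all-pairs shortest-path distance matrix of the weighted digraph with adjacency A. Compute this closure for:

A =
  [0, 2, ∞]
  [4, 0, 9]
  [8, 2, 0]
Closure =
  [0, 2, 11]
  [4, 0, 9]
  [6, 2, 0]

This is the Floyd-Warshall all-pairs shortest-path computation. For each intermediate vertex k = 0, 1, …, 2, update dist[i][j] ← min(dist[i][j], dist[i][k] + dist[k][j]). The final matrix gives, for each (i, j), the minimum total weight of any directed path from i to j (possibly empty when i = j).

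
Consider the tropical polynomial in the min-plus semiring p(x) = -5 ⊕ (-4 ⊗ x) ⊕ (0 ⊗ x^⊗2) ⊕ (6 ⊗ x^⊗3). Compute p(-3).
p(-3) = -7

A tropical monomial a ⊗ x^⊗i evaluates to a + i · x. Evaluating each term at x = -3:
  Term 0 contributes -5 + 0 · -3 = -5
  Term 1 contributes -4 + 1 · -3 = -7
  Term 2 contributes 0 + 2 · -3 = -6
  Term 3 contributes 6 + 3 · -3 = -3
p(-3) = ⊕ of these = min[-5, -7, -6, -3] = -7.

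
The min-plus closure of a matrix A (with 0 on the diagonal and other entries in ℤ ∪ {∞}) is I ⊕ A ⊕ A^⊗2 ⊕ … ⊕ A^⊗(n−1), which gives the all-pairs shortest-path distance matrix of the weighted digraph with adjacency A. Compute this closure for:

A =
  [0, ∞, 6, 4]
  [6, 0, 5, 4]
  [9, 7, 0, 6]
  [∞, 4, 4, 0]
Closure =
  [0, 8, 6, 4]
  [6, 0, 5, 4]
  [9, 7, 0, 6]
  [10, 4, 4, 0]

This is the Floyd-Warshall all-pairs shortest-path computation. For each intermediate vertex k = 0, 1, …, 3, update dist[i][j] ← min(dist[i][j], dist[i][k] + dist[k][j]). The final matrix gives, for each (i, j), the minimum total weight of any directed path from i to j (possibly empty when i = j).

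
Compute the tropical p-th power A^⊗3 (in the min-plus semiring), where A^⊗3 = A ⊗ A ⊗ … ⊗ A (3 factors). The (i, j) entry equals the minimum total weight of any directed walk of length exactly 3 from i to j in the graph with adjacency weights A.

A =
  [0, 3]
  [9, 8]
A^⊗3 =
  [0, 3]
  [9, 12]

Each entry (A^⊗3)_ij equals the minimum over all length-3 walks i = v_0 → v_1 → … → v_3 = j of Σ_t A[v_t][v_{t+1}]. For example, for (i, j) = (0, 1) we minimise over 4 possible intermediate vertex sequences; the minimum is 3, attained along the walk 0 → 0 → 0 → 1.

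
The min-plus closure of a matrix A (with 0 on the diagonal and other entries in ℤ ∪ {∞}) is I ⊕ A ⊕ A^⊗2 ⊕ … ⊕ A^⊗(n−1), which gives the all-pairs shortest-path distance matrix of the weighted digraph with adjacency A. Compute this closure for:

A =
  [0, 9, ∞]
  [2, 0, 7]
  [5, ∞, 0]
Closure =
  [0, 9, 16]
  [2, 0, 7]
  [5, 14, 0]

This is the Floyd-Warshall all-pairs shortest-path computation. For each intermediate vertex k = 0, 1, …, 2, update dist[i][j] ← min(dist[i][j], dist[i][k] + dist[k][j]). The final matrix gives, for each (i, j), the minimum total weight of any directed path from i to j (possibly empty when i = j).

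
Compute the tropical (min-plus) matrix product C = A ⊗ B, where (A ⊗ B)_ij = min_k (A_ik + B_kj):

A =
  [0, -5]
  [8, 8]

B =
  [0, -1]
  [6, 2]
A ⊗ B =
  [0, -3]
  [8, 7]

Apply the min-plus product entry-by-entry:
  C[0][0] = min over k of (A[0][0] + B[0][0] = 0 + 0 = 0, A[0][1] + B[1][0] = -5 + 6 = 1) = 0 (attained at k = 0)
  C[0][1] = min over k of (A[0][0] + B[0][1] = 0 + -1 = -1, A[0][1] + B[1][1] = -5 + 2 = -3) = -3 (attained at k = 1)
  C[1][0] = min over k of (A[1][0] + B[0][0] = 8 + 0 = 8, A[1][1] + B[1][0] = 8 + 6 = 14) = 8 (attained at k = 0)
  C[1][1] = min over k of (A[1][0] + B[0][1] = 8 + -1 = 7, A[1][1] + B[1][1] = 8 + 2 = 10) = 7 (attained at k = 0)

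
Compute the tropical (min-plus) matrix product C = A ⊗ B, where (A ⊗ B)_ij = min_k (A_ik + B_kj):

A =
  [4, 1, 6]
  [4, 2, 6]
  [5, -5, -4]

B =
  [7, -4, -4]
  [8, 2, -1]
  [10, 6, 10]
A ⊗ B =
  [9, 0, 0]
  [10, 0, 0]
  [3, -3, -6]

Apply the min-plus product entry-by-entry:
  C[0][0] = min over k of (A[0][0] + B[0][0] = 4 + 7 = 11, A[0][1] + B[1][0] = 1 + 8 = 9, A[0][2] + B[2][0] = 6 + 10 = 16) = 9 (attained at k = 1)
  C[0][1] = min over k of (A[0][0] + B[0][1] = 4 + -4 = 0, A[0][1] + B[1][1] = 1 + 2 = 3, A[0][2] + B[2][1] = 6 + 6 = 12) = 0 (attained at k = 0)
  C[0][2] = min over k of (A[0][0] + B[0][2] = 4 + -4 = 0, A[0][1] + B[1][2] = 1 + -1 = 0, A[0][2] + B[2][2] = 6 + 10 = 16) = 0 (attained at k = 0)
  C[1][0] = min over k of (A[1][0] + B[0][0] = 4 + 7 = 11, A[1][1] + B[1][0] = 2 + 8 = 10, A[1][2] + B[2][0] = 6 + 10 = 16) = 10 (attained at k = 1)
  C[1][1] = min over k of (A[1][0] + B[0][1] = 4 + -4 = 0, A[1][1] + B[1][1] = 2 + 2 = 4, A[1][2] + B[2][1] = 6 + 6 = 12) = 0 (attained at k = 0)
  C[1][2] = min over k of (A[1][0] + B[0][2] = 4 + -4 = 0, A[1][1] + B[1][2] = 2 + -1 = 1, A[1][2] + B[2][2] = 6 + 10 = 16) = 0 (attained at k = 0)
  C[2][0] = min over k of (A[2][0] + B[0][0] = 5 + 7 = 12, A[2][1] + B[1][0] = -5 + 8 = 3, A[2][2] + B[2][0] = -4 + 10 = 6) = 3 (attained at k = 1)
  C[2][1] = min over k of (A[2][0] + B[0][1] = 5 + -4 = 1, A[2][1] + B[1][1] = -5 + 2 = -3, A[2][2] + B[2][1] = -4 + 6 = 2) = -3 (attained at k = 1)
  C[2][2] = min over k of (A[2][0] + B[0][2] = 5 + -4 = 1, A[2][1] + B[1][2] = -5 + -1 = -6, A[2][2] + B[2][2] = -4 + 10 = 6) = -6 (attained at k = 1)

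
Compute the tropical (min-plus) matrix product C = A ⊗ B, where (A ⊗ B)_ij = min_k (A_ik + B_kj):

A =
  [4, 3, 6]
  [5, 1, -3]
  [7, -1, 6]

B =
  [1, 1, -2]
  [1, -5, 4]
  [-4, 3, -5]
A ⊗ B =
  [2, -2, 1]
  [-7, -4, -8]
  [0, -6, 1]

Apply the min-plus product entry-by-entry:
  C[0][0] = min over k of (A[0][0] + B[0][0] = 4 + 1 = 5, A[0][1] + B[1][0] = 3 + 1 = 4, A[0][2] + B[2][0] = 6 + -4 = 2) = 2 (attained at k = 2)
  C[0][1] = min over k of (A[0][0] + B[0][1] = 4 + 1 = 5, A[0][1] + B[1][1] = 3 + -5 = -2, A[0][2] + B[2][1] = 6 + 3 = 9) = -2 (attained at k = 1)
  C[0][2] = min over k of (A[0][0] + B[0][2] = 4 + -2 = 2, A[0][1] + B[1][2] = 3 + 4 = 7, A[0][2] + B[2][2] = 6 + -5 = 1) = 1 (attained at k = 2)
  C[1][0] = min over k of (A[1][0] + B[0][0] = 5 + 1 = 6, A[1][1] + B[1][0] = 1 + 1 = 2, A[1][2] + B[2][0] = -3 + -4 = -7) = -7 (attained at k = 2)
  C[1][1] = min over k of (A[1][0] + B[0][1] = 5 + 1 = 6, A[1][1] + B[1][1] = 1 + -5 = -4, A[1][2] + B[2][1] = -3 + 3 = 0) = -4 (attained at k = 1)
  C[1][2] = min over k of (A[1][0] + B[0][2] = 5 + -2 = 3, A[1][1] + B[1][2] = 1 + 4 = 5, A[1][2] + B[2][2] = -3 + -5 = -8) = -8 (attained at k = 2)
  C[2][0] = min over k of (A[2][0] + B[0][0] = 7 + 1 = 8, A[2][1] + B[1][0] = -1 + 1 = 0, A[2][2] + B[2][0] = 6 + -4 = 2) = 0 (attained at k = 1)
  C[2][1] = min over k of (A[2][0] + B[0][1] = 7 + 1 = 8, A[2][1] + B[1][1] = -1 + -5 = -6, A[2][2] + B[2][1] = 6 + 3 = 9) = -6 (attained at k = 1)
  C[2][2] = min over k of (A[2][0] + B[0][2] = 7 + -2 = 5, A[2][1] + B[1][2] = -1 + 4 = 3, A[2][2] + B[2][2] = 6 + -5 = 1) = 1 (attained at k = 2)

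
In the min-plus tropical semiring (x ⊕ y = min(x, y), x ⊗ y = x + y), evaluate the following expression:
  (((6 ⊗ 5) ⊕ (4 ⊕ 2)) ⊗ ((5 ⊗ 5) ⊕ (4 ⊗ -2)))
(((6 ⊗ 5) ⊕ (4 ⊕ 2)) ⊗ ((5 ⊗ 5) ⊕ (4 ⊗ -2))) = 4

Expand innermost to outermost. Recall ⊕ takes the minimum of its arguments and ⊗ takes their sum. Working out the expression (((6 ⊗ 5) ⊕ (4 ⊕ 2)) ⊗ ((5 ⊗ 5) ⊕ (4 ⊗ -2))) gives 4.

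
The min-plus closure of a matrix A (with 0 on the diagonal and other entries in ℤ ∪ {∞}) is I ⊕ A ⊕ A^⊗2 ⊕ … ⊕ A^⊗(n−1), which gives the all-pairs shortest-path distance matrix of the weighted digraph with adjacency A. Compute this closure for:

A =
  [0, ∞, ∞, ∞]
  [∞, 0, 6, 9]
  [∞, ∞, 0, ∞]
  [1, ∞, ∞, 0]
Closure =
  [0, ∞, ∞, ∞]
  [10, 0, 6, 9]
  [∞, ∞, 0, ∞]
  [1, ∞, ∞, 0]

This is the Floyd-Warshall all-pairs shortest-path computation. For each intermediate vertex k = 0, 1, …, 3, update dist[i][j] ← min(dist[i][j], dist[i][k] + dist[k][j]). The final matrix gives, for each (i, j), the minimum total weight of any directed path from i to j (possibly empty when i = j).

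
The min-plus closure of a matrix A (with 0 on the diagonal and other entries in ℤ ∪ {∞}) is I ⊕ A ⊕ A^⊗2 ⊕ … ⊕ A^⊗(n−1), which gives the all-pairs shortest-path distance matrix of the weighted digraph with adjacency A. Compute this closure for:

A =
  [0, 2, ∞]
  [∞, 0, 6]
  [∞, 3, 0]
Closure =
  [0, 2, 8]
  [∞, 0, 6]
  [∞, 3, 0]

This is the Floyd-Warshall all-pairs shortest-path computation. For each intermediate vertex k = 0, 1, …, 2, update dist[i][j] ← min(dist[i][j], dist[i][k] + dist[k][j]). The final matrix gives, for each (i, j), the minimum total weight of any directed path from i to j (possibly empty when i = j).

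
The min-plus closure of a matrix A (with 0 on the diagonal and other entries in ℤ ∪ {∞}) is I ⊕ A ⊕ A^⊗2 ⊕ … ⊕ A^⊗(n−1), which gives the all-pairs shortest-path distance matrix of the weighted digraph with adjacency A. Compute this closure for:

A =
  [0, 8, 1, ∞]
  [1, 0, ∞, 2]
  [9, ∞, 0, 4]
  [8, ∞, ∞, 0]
Closure =
  [0, 8, 1, 5]
  [1, 0, 2, 2]
  [9, 17, 0, 4]
  [8, 16, 9, 0]

This is the Floyd-Warshall all-pairs shortest-path computation. For each intermediate vertex k = 0, 1, …, 3, update dist[i][j] ← min(dist[i][j], dist[i][k] + dist[k][j]). The final matrix gives, for each (i, j), the minimum total weight of any directed path from i to j (possibly empty when i = j).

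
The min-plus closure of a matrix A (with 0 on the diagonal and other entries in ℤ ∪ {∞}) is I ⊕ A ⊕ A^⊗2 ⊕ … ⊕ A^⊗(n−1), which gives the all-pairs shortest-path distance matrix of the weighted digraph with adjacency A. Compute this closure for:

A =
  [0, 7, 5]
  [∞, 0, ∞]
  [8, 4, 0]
Closure =
  [0, 7, 5]
  [∞, 0, ∞]
  [8, 4, 0]

This is the Floyd-Warshall all-pairs shortest-path computation. For each intermediate vertex k = 0, 1, …, 2, update dist[i][j] ← min(dist[i][j], dist[i][k] + dist[k][j]). The final matrix gives, for each (i, j), the minimum total weight of any directed path from i to j (possibly empty when i = j).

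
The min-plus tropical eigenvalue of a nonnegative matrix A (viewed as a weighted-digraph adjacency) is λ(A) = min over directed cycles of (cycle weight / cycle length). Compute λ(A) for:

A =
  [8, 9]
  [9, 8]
λ(A) = 8

Enumerate directed cycles and compute their means (weight / length). Sample:
  cycle 0 → 0: weight = 8, length = 1, mean = 8/1 ≈ 8.000
  cycle 1 → 1: weight = 8, length = 1, mean = 8/1 ≈ 8.000
  cycle 0 → 1 → 0: weight = 18, length = 2, mean = 18/2 ≈ 9.000
  cycle 1 → 0 → 1: weight = 18, length = 2, mean = 18/2 ≈ 9.000
Minimum mean = 8.000, attained e.g. along the cycle 0 → 0 with weight 8 and length 1. So λ(A) = 8/1 = 8.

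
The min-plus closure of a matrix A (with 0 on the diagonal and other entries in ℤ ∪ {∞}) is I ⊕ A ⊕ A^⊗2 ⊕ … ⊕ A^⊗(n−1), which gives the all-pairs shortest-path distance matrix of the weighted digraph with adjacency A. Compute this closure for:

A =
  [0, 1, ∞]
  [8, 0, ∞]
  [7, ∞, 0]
Closure =
  [0, 1, ∞]
  [8, 0, ∞]
  [7, 8, 0]

This is the Floyd-Warshall all-pairs shortest-path computation. For each intermediate vertex k = 0, 1, …, 2, update dist[i][j] ← min(dist[i][j], dist[i][k] + dist[k][j]). The final matrix gives, for each (i, j), the minimum total weight of any directed path from i to j (possibly empty when i = j).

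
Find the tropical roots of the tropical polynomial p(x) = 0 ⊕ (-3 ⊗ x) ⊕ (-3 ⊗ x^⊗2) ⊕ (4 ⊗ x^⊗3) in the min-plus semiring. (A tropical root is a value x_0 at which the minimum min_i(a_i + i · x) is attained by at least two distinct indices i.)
Roots: {-7, 0, 3}

Each tropical root is a break point of the lower envelope of the lines y = a_i + i · x (there are 4 lines, with slopes 0, 1, ..., 3). Only the lines that attain the minimum somewhere contribute to roots; other lines are dominated. Here the surviving (envelope) indices are i = 3, i = 2, i = 1, i = 0.
Intersections between consecutive envelope lines give the roots: for adjacent envelope indices i < j the intersection is x = (a_i − a_j) / (j − i). Reading off the sorted break points: {-7, 0, 3}.
Verification: at each break x_0, at least two indices attain the minimum of min_i(a_i + i · x_0).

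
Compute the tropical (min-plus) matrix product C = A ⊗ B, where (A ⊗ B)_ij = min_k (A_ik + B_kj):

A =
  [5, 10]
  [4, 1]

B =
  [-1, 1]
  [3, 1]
A ⊗ B =
  [4, 6]
  [3, 2]

Apply the min-plus product entry-by-entry:
  C[0][0] = min over k of (A[0][0] + B[0][0] = 5 + -1 = 4, A[0][1] + B[1][0] = 10 + 3 = 13) = 4 (attained at k = 0)
  C[0][1] = min over k of (A[0][0] + B[0][1] = 5 + 1 = 6, A[0][1] + B[1][1] = 10 + 1 = 11) = 6 (attained at k = 0)
  C[1][0] = min over k of (A[1][0] + B[0][0] = 4 + -1 = 3, A[1][1] + B[1][0] = 1 + 3 = 4) = 3 (attained at k = 0)
  C[1][1] = min over k of (A[1][0] + B[0][1] = 4 + 1 = 5, A[1][1] + B[1][1] = 1 + 1 = 2) = 2 (attained at k = 1)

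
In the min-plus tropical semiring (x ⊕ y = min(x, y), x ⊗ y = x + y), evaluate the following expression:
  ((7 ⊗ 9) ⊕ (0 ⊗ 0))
((7 ⊗ 9) ⊕ (0 ⊗ 0)) = 0

Expand innermost to outermost. Recall ⊕ takes the minimum of its arguments and ⊗ takes their sum. Working out the expression ((7 ⊗ 9) ⊕ (0 ⊗ 0)) gives 0.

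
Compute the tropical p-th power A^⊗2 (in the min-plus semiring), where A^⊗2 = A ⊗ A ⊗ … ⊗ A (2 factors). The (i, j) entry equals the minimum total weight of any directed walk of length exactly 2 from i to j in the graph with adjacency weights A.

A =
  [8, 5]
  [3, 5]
A^⊗2 =
  [8, 10]
  [8, 8]

Each entry (A^⊗2)_ij equals the minimum over all length-2 walks i = v_0 → v_1 → … → v_2 = j of Σ_t A[v_t][v_{t+1}]. For example, for (i, j) = (0, 1) we minimise over 2 possible intermediate vertex sequences; the minimum is 10, attained along the walk 0 → 1 → 1.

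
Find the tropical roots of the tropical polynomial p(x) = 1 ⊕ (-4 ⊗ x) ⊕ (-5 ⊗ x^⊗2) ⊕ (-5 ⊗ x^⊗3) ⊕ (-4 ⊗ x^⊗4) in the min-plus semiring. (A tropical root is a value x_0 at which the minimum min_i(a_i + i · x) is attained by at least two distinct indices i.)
Roots: {-1, 0, 1, 5}

Each tropical root is a break point of the lower envelope of the lines y = a_i + i · x (there are 5 lines, with slopes 0, 1, ..., 4). Only the lines that attain the minimum somewhere contribute to roots; other lines are dominated. Here the surviving (envelope) indices are i = 4, i = 3, i = 2, i = 1, i = 0.
Intersections between consecutive envelope lines give the roots: for adjacent envelope indices i < j the intersection is x = (a_i − a_j) / (j − i). Reading off the sorted break points: {-1, 0, 1, 5}.
Verification: at each break x_0, at least two indices attain the minimum of min_i(a_i + i · x_0).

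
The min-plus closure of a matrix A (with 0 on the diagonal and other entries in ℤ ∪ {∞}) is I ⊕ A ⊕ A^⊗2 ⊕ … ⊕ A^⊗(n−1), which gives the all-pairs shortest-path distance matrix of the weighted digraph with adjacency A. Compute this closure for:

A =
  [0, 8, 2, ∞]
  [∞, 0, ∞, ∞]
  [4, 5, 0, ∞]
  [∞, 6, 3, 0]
Closure =
  [0, 7, 2, ∞]
  [∞, 0, ∞, ∞]
  [4, 5, 0, ∞]
  [7, 6, 3, 0]

This is the Floyd-Warshall all-pairs shortest-path computation. For each intermediate vertex k = 0, 1, …, 3, update dist[i][j] ← min(dist[i][j], dist[i][k] + dist[k][j]). The final matrix gives, for each (i, j), the minimum total weight of any directed path from i to j (possibly empty when i = j).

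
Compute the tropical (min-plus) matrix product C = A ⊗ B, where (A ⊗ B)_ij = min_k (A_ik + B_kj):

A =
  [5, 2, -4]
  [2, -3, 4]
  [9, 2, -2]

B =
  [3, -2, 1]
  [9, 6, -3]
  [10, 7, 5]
A ⊗ B =
  [6, 3, -1]
  [5, 0, -6]
  [8, 5, -1]

Apply the min-plus product entry-by-entry:
  C[0][0] = min over k of (A[0][0] + B[0][0] = 5 + 3 = 8, A[0][1] + B[1][0] = 2 + 9 = 11, A[0][2] + B[2][0] = -4 + 10 = 6) = 6 (attained at k = 2)
  C[0][1] = min over k of (A[0][0] + B[0][1] = 5 + -2 = 3, A[0][1] + B[1][1] = 2 + 6 = 8, A[0][2] + B[2][1] = -4 + 7 = 3) = 3 (attained at k = 0)
  C[0][2] = min over k of (A[0][0] + B[0][2] = 5 + 1 = 6, A[0][1] + B[1][2] = 2 + -3 = -1, A[0][2] + B[2][2] = -4 + 5 = 1) = -1 (attained at k = 1)
  C[1][0] = min over k of (A[1][0] + B[0][0] = 2 + 3 = 5, A[1][1] + B[1][0] = -3 + 9 = 6, A[1][2] + B[2][0] = 4 + 10 = 14) = 5 (attained at k = 0)
  C[1][1] = min over k of (A[1][0] + B[0][1] = 2 + -2 = 0, A[1][1] + B[1][1] = -3 + 6 = 3, A[1][2] + B[2][1] = 4 + 7 = 11) = 0 (attained at k = 0)
  C[1][2] = min over k of (A[1][0] + B[0][2] = 2 + 1 = 3, A[1][1] + B[1][2] = -3 + -3 = -6, A[1][2] + B[2][2] = 4 + 5 = 9) = -6 (attained at k = 1)
  C[2][0] = min over k of (A[2][0] + B[0][0] = 9 + 3 = 12, A[2][1] + B[1][0] = 2 + 9 = 11, A[2][2] + B[2][0] = -2 + 10 = 8) = 8 (attained at k = 2)
  C[2][1] = min over k of (A[2][0] + B[0][1] = 9 + -2 = 7, A[2][1] + B[1][1] = 2 + 6 = 8, A[2][2] + B[2][1] = -2 + 7 = 5) = 5 (attained at k = 2)
  C[2][2] = min over k of (A[2][0] + B[0][2] = 9 + 1 = 10, A[2][1] + B[1][2] = 2 + -3 = -1, A[2][2] + B[2][2] = -2 + 5 = 3) = -1 (attained at k = 1)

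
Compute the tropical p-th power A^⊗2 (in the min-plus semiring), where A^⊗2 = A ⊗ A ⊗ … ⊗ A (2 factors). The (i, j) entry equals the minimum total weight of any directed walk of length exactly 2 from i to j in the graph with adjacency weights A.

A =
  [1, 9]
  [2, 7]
A^⊗2 =
  [2, 10]
  [3, 11]

Each entry (A^⊗2)_ij equals the minimum over all length-2 walks i = v_0 → v_1 → … → v_2 = j of Σ_t A[v_t][v_{t+1}]. For example, for (i, j) = (0, 1) we minimise over 2 possible intermediate vertex sequences; the minimum is 10, attained along the walk 0 → 0 → 1.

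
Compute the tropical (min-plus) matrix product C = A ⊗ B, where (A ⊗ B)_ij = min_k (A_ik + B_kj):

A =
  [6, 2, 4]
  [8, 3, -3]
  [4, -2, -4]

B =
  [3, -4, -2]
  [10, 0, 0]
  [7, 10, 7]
A ⊗ B =
  [9, 2, 2]
  [4, 3, 3]
  [3, -2, -2]

Apply the min-plus product entry-by-entry:
  C[0][0] = min over k of (A[0][0] + B[0][0] = 6 + 3 = 9, A[0][1] + B[1][0] = 2 + 10 = 12, A[0][2] + B[2][0] = 4 + 7 = 11) = 9 (attained at k = 0)
  C[0][1] = min over k of (A[0][0] + B[0][1] = 6 + -4 = 2, A[0][1] + B[1][1] = 2 + 0 = 2, A[0][2] + B[2][1] = 4 + 10 = 14) = 2 (attained at k = 0)
  C[0][2] = min over k of (A[0][0] + B[0][2] = 6 + -2 = 4, A[0][1] + B[1][2] = 2 + 0 = 2, A[0][2] + B[2][2] = 4 + 7 = 11) = 2 (attained at k = 1)
  C[1][0] = min over k of (A[1][0] + B[0][0] = 8 + 3 = 11, A[1][1] + B[1][0] = 3 + 10 = 13, A[1][2] + B[2][0] = -3 + 7 = 4) = 4 (attained at k = 2)
  C[1][1] = min over k of (A[1][0] + B[0][1] = 8 + -4 = 4, A[1][1] + B[1][1] = 3 + 0 = 3, A[1][2] + B[2][1] = -3 + 10 = 7) = 3 (attained at k = 1)
  C[1][2] = min over k of (A[1][0] + B[0][2] = 8 + -2 = 6, A[1][1] + B[1][2] = 3 + 0 = 3, A[1][2] + B[2][2] = -3 + 7 = 4) = 3 (attained at k = 1)
  C[2][0] = min over k of (A[2][0] + B[0][0] = 4 + 3 = 7, A[2][1] + B[1][0] = -2 + 10 = 8, A[2][2] + B[2][0] = -4 + 7 = 3) = 3 (attained at k = 2)
  C[2][1] = min over k of (A[2][0] + B[0][1] = 4 + -4 = 0, A[2][1] + B[1][1] = -2 + 0 = -2, A[2][2] + B[2][1] = -4 + 10 = 6) = -2 (attained at k = 1)
  C[2][2] = min over k of (A[2][0] + B[0][2] = 4 + -2 = 2, A[2][1] + B[1][2] = -2 + 0 = -2, A[2][2] + B[2][2] = -4 + 7 = 3) = -2 (attained at k = 1)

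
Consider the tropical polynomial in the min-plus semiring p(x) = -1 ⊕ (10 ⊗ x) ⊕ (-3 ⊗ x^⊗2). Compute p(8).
p(8) = -1

A tropical monomial a ⊗ x^⊗i evaluates to a + i · x. Evaluating each term at x = 8:
  Term 0 contributes -1 + 0 · 8 = -1
  Term 1 contributes 10 + 1 · 8 = 18
  Term 2 contributes -3 + 2 · 8 = 13
p(8) = ⊕ of these = min[-1, 18, 13] = -1.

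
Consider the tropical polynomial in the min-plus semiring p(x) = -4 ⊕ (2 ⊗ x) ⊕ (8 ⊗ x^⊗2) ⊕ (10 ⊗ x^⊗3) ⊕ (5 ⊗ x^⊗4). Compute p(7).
p(7) = -4

A tropical monomial a ⊗ x^⊗i evaluates to a + i · x. Evaluating each term at x = 7:
  Term 0 contributes -4 + 0 · 7 = -4
  Term 1 contributes 2 + 1 · 7 = 9
  Term 2 contributes 8 + 2 · 7 = 22
  Term 3 contributes 10 + 3 · 7 = 31
  Term 4 contributes 5 + 4 · 7 = 33
p(7) = ⊕ of these = min[-4, 9, 22, 31, 33] = -4.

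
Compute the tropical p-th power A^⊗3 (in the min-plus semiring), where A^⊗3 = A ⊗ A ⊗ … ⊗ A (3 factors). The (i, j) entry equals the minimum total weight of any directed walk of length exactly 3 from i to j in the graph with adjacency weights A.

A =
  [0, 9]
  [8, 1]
A^⊗3 =
  [0, 9]
  [8, 3]

Each entry (A^⊗3)_ij equals the minimum over all length-3 walks i = v_0 → v_1 → … → v_3 = j of Σ_t A[v_t][v_{t+1}]. For example, for (i, j) = (0, 1) we minimise over 4 possible intermediate vertex sequences; the minimum is 9, attained along the walk 0 → 0 → 0 → 1.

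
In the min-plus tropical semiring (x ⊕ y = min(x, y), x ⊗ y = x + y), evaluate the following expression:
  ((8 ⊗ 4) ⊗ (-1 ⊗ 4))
((8 ⊗ 4) ⊗ (-1 ⊗ 4)) = 15

Expand innermost to outermost. Recall ⊕ takes the minimum of its arguments and ⊗ takes their sum. Working out the expression ((8 ⊗ 4) ⊗ (-1 ⊗ 4)) gives 15.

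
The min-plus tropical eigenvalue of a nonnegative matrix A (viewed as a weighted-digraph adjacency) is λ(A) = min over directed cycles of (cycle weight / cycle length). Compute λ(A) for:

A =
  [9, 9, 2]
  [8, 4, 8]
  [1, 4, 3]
λ(A) = 3/2

Enumerate directed cycles and compute their means (weight / length). Sample:
  cycle 0 → 0: weight = 9, length = 1, mean = 9/1 ≈ 9.000
  cycle 1 → 1: weight = 4, length = 1, mean = 4/1 ≈ 4.000
  cycle 2 → 2: weight = 3, length = 1, mean = 3/1 ≈ 3.000
  cycle 0 → 1 → 0: weight = 17, length = 2, mean = 17/2 ≈ 8.500
  cycle 0 → 2 → 0: weight = 3, length = 2, mean = 3/2 ≈ 1.500
  cycle 1 → 0 → 1: weight = 17, length = 2, mean = 17/2 ≈ 8.500
Minimum mean = 1.500, attained e.g. along the cycle 0 → 2 → 0 with weight 3 and length 2. So λ(A) = 3/2 = 3/2.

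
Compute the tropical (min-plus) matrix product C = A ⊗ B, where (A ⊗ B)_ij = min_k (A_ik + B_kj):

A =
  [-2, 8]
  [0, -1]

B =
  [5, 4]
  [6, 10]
A ⊗ B =
  [3, 2]
  [5, 4]

Apply the min-plus product entry-by-entry:
  C[0][0] = min over k of (A[0][0] + B[0][0] = -2 + 5 = 3, A[0][1] + B[1][0] = 8 + 6 = 14) = 3 (attained at k = 0)
  C[0][1] = min over k of (A[0][0] + B[0][1] = -2 + 4 = 2, A[0][1] + B[1][1] = 8 + 10 = 18) = 2 (attained at k = 0)
  C[1][0] = min over k of (A[1][0] + B[0][0] = 0 + 5 = 5, A[1][1] + B[1][0] = -1 + 6 = 5) = 5 (attained at k = 0)
  C[1][1] = min over k of (A[1][0] + B[0][1] = 0 + 4 = 4, A[1][1] + B[1][1] = -1 + 10 = 9) = 4 (attained at k = 0)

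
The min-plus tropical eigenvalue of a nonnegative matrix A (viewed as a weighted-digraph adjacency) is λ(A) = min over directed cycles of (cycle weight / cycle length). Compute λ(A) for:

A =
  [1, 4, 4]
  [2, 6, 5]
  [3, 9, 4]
λ(A) = 1

Enumerate directed cycles and compute their means (weight / length). Sample:
  cycle 0 → 0: weight = 1, length = 1, mean = 1/1 ≈ 1.000
  cycle 1 → 1: weight = 6, length = 1, mean = 6/1 ≈ 6.000
  cycle 2 → 2: weight = 4, length = 1, mean = 4/1 ≈ 4.000
  cycle 0 → 1 → 0: weight = 6, length = 2, mean = 6/2 ≈ 3.000
  cycle 0 → 2 → 0: weight = 7, length = 2, mean = 7/2 ≈ 3.500
  cycle 1 → 0 → 1: weight = 6, length = 2, mean = 6/2 ≈ 3.000
Minimum mean = 1.000, attained e.g. along the cycle 0 → 0 with weight 1 and length 1. So λ(A) = 1/1 = 1.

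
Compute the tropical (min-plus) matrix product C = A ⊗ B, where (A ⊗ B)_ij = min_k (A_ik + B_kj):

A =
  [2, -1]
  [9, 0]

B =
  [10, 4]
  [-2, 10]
A ⊗ B =
  [-3, 6]
  [-2, 10]

Apply the min-plus product entry-by-entry:
  C[0][0] = min over k of (A[0][0] + B[0][0] = 2 + 10 = 12, A[0][1] + B[1][0] = -1 + -2 = -3) = -3 (attained at k = 1)
  C[0][1] = min over k of (A[0][0] + B[0][1] = 2 + 4 = 6, A[0][1] + B[1][1] = -1 + 10 = 9) = 6 (attained at k = 0)
  C[1][0] = min over k of (A[1][0] + B[0][0] = 9 + 10 = 19, A[1][1] + B[1][0] = 0 + -2 = -2) = -2 (attained at k = 1)
  C[1][1] = min over k of (A[1][0] + B[0][1] = 9 + 4 = 13, A[1][1] + B[1][1] = 0 + 10 = 10) = 10 (attained at k = 1)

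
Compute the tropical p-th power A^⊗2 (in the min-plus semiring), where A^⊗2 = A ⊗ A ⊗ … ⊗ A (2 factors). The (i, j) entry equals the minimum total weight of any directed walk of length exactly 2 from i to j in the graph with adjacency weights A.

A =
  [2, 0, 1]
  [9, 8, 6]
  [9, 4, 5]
A^⊗2 =
  [4, 2, 3]
  [11, 9, 10]
  [11, 9, 10]

Each entry (A^⊗2)_ij equals the minimum over all length-2 walks i = v_0 → v_1 → … → v_2 = j of Σ_t A[v_t][v_{t+1}]. For example, for (i, j) = (0, 2) we minimise over 3 possible intermediate vertex sequences; the minimum is 3, attained along the walk 0 → 0 → 2.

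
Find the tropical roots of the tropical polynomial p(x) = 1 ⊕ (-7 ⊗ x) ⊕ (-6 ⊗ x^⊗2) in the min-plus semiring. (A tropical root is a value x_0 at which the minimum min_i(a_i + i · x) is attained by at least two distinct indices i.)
Roots: {-1, 8}

Each tropical root is a break point of the lower envelope of the lines y = a_i + i · x (there are 3 lines, with slopes 0, 1, ..., 2). Only the lines that attain the minimum somewhere contribute to roots; other lines are dominated. Here the surviving (envelope) indices are i = 2, i = 1, i = 0.
Intersections between consecutive envelope lines give the roots: for adjacent envelope indices i < j the intersection is x = (a_i − a_j) / (j − i). Reading off the sorted break points: {-1, 8}.
Verification: at each break x_0, at least two indices attain the minimum of min_i(a_i + i · x_0).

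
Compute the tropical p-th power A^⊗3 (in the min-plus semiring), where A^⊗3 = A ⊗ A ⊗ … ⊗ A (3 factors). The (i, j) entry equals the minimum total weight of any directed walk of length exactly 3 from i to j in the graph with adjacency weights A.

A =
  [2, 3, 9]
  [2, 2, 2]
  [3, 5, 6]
A^⊗3 =
  [6, 7, 7]
  [6, 6, 6]
  [7, 8, 8]

Each entry (A^⊗3)_ij equals the minimum over all length-3 walks i = v_0 → v_1 → … → v_3 = j of Σ_t A[v_t][v_{t+1}]. For example, for (i, j) = (0, 2) we minimise over 9 possible intermediate vertex sequences; the minimum is 7, attained along the walk 0 → 0 → 1 → 2.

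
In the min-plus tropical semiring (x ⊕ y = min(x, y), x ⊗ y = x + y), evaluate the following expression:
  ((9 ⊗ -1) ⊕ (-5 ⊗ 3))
((9 ⊗ -1) ⊕ (-5 ⊗ 3)) = -2

Expand innermost to outermost. Recall ⊕ takes the minimum of its arguments and ⊗ takes their sum. Working out the expression ((9 ⊗ -1) ⊕ (-5 ⊗ 3)) gives -2.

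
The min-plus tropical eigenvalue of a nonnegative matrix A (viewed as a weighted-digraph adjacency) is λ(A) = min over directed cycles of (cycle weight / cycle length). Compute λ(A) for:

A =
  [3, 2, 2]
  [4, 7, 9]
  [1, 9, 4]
λ(A) = 3/2

Enumerate directed cycles and compute their means (weight / length). Sample:
  cycle 0 → 0: weight = 3, length = 1, mean = 3/1 ≈ 3.000
  cycle 1 → 1: weight = 7, length = 1, mean = 7/1 ≈ 7.000
  cycle 2 → 2: weight = 4, length = 1, mean = 4/1 ≈ 4.000
  cycle 0 → 1 → 0: weight = 6, length = 2, mean = 6/2 ≈ 3.000
  cycle 0 → 2 → 0: weight = 3, length = 2, mean = 3/2 ≈ 1.500
  cycle 1 → 0 → 1: weight = 6, length = 2, mean = 6/2 ≈ 3.000
Minimum mean = 1.500, attained e.g. along the cycle 0 → 2 → 0 with weight 3 and length 2. So λ(A) = 3/2 = 3/2.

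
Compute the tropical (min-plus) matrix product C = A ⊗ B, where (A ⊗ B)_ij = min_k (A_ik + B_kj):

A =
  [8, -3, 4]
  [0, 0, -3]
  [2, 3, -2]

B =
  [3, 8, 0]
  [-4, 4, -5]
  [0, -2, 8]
A ⊗ B =
  [-7, 1, -8]
  [-4, -5, -5]
  [-2, -4, -2]

Apply the min-plus product entry-by-entry:
  C[0][0] = min over k of (A[0][0] + B[0][0] = 8 + 3 = 11, A[0][1] + B[1][0] = -3 + -4 = -7, A[0][2] + B[2][0] = 4 + 0 = 4) = -7 (attained at k = 1)
  C[0][1] = min over k of (A[0][0] + B[0][1] = 8 + 8 = 16, A[0][1] + B[1][1] = -3 + 4 = 1, A[0][2] + B[2][1] = 4 + -2 = 2) = 1 (attained at k = 1)
  C[0][2] = min over k of (A[0][0] + B[0][2] = 8 + 0 = 8, A[0][1] + B[1][2] = -3 + -5 = -8, A[0][2] + B[2][2] = 4 + 8 = 12) = -8 (attained at k = 1)
  C[1][0] = min over k of (A[1][0] + B[0][0] = 0 + 3 = 3, A[1][1] + B[1][0] = 0 + -4 = -4, A[1][2] + B[2][0] = -3 + 0 = -3) = -4 (attained at k = 1)
  C[1][1] = min over k of (A[1][0] + B[0][1] = 0 + 8 = 8, A[1][1] + B[1][1] = 0 + 4 = 4, A[1][2] + B[2][1] = -3 + -2 = -5) = -5 (attained at k = 2)
  C[1][2] = min over k of (A[1][0] + B[0][2] = 0 + 0 = 0, A[1][1] + B[1][2] = 0 + -5 = -5, A[1][2] + B[2][2] = -3 + 8 = 5) = -5 (attained at k = 1)
  C[2][0] = min over k of (A[2][0] + B[0][0] = 2 + 3 = 5, A[2][1] + B[1][0] = 3 + -4 = -1, A[2][2] + B[2][0] = -2 + 0 = -2) = -2 (attained at k = 2)
  C[2][1] = min over k of (A[2][0] + B[0][1] = 2 + 8 = 10, A[2][1] + B[1][1] = 3 + 4 = 7, A[2][2] + B[2][1] = -2 + -2 = -4) = -4 (attained at k = 2)
  C[2][2] = min over k of (A[2][0] + B[0][2] = 2 + 0 = 2, A[2][1] + B[1][2] = 3 + -5 = -2, A[2][2] + B[2][2] = -2 + 8 = 6) = -2 (attained at k = 1)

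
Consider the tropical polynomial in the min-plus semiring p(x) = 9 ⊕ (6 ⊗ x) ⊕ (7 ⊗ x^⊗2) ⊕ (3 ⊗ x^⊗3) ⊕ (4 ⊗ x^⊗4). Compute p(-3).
p(-3) = -8

A tropical monomial a ⊗ x^⊗i evaluates to a + i · x. Evaluating each term at x = -3:
  Term 0 contributes 9 + 0 · -3 = 9
  Term 1 contributes 6 + 1 · -3 = 3
  Term 2 contributes 7 + 2 · -3 = 1
  Term 3 contributes 3 + 3 · -3 = -6
  Term 4 contributes 4 + 4 · -3 = -8
p(-3) = ⊕ of these = min[9, 3, 1, -6, -8] = -8.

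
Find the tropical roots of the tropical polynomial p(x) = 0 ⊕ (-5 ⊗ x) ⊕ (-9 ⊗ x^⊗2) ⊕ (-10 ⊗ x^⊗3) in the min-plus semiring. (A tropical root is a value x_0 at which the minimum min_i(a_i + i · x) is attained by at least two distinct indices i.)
Roots: {1, 4, 5}

Each tropical root is a break point of the lower envelope of the lines y = a_i + i · x (there are 4 lines, with slopes 0, 1, ..., 3). Only the lines that attain the minimum somewhere contribute to roots; other lines are dominated. Here the surviving (envelope) indices are i = 3, i = 2, i = 1, i = 0.
Intersections between consecutive envelope lines give the roots: for adjacent envelope indices i < j the intersection is x = (a_i − a_j) / (j − i). Reading off the sorted break points: {1, 4, 5}.
Verification: at each break x_0, at least two indices attain the minimum of min_i(a_i + i · x_0).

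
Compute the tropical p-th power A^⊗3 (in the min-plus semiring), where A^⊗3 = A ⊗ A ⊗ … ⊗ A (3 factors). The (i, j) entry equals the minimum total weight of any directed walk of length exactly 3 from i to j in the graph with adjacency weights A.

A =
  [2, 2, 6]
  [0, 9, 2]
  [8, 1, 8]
A^⊗3 =
  [4, 4, 6]
  [2, 4, 4]
  [3, 3, 7]

Each entry (A^⊗3)_ij equals the minimum over all length-3 walks i = v_0 → v_1 → … → v_3 = j of Σ_t A[v_t][v_{t+1}]. For example, for (i, j) = (0, 2) we minimise over 9 possible intermediate vertex sequences; the minimum is 6, attained along the walk 0 → 0 → 1 → 2.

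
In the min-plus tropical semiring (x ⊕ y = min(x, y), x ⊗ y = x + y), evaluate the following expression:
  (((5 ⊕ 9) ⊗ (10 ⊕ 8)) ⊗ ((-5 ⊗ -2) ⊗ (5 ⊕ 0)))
(((5 ⊕ 9) ⊗ (10 ⊕ 8)) ⊗ ((-5 ⊗ -2) ⊗ (5 ⊕ 0))) = 6

Expand innermost to outermost. Recall ⊕ takes the minimum of its arguments and ⊗ takes their sum. Working out the expression (((5 ⊕ 9) ⊗ (10 ⊕ 8)) ⊗ ((-5 ⊗ -2) ⊗ (5 ⊕ 0))) gives 6.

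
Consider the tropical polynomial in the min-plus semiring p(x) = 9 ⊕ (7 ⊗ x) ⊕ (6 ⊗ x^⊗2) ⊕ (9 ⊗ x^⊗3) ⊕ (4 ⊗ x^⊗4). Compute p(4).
p(4) = 9

A tropical monomial a ⊗ x^⊗i evaluates to a + i · x. Evaluating each term at x = 4:
  Term 0 contributes 9 + 0 · 4 = 9
  Term 1 contributes 7 + 1 · 4 = 11
  Term 2 contributes 6 + 2 · 4 = 14
  Term 3 contributes 9 + 3 · 4 = 21
  Term 4 contributes 4 + 4 · 4 = 20
p(4) = ⊕ of these = min[9, 11, 14, 21, 20] = 9.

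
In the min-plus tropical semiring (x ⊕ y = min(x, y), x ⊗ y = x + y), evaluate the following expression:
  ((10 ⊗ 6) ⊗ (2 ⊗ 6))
((10 ⊗ 6) ⊗ (2 ⊗ 6)) = 24

Expand innermost to outermost. Recall ⊕ takes the minimum of its arguments and ⊗ takes their sum. Working out the expression ((10 ⊗ 6) ⊗ (2 ⊗ 6)) gives 24.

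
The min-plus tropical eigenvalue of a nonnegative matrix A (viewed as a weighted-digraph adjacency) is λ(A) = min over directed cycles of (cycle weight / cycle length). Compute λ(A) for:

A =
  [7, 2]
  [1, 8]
λ(A) = 3/2

Enumerate directed cycles and compute their means (weight / length). Sample:
  cycle 0 → 0: weight = 7, length = 1, mean = 7/1 ≈ 7.000
  cycle 1 → 1: weight = 8, length = 1, mean = 8/1 ≈ 8.000
  cycle 0 → 1 → 0: weight = 3, length = 2, mean = 3/2 ≈ 1.500
  cycle 1 → 0 → 1: weight = 3, length = 2, mean = 3/2 ≈ 1.500
Minimum mean = 1.500, attained e.g. along the cycle 0 → 1 → 0 with weight 3 and length 2. So λ(A) = 3/2 = 3/2.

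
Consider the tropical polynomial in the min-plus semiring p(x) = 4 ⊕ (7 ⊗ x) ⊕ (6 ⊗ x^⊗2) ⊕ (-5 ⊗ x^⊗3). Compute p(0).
p(0) = -5

A tropical monomial a ⊗ x^⊗i evaluates to a + i · x. Evaluating each term at x = 0:
  Term 0 contributes 4 + 0 · 0 = 4
  Term 1 contributes 7 + 1 · 0 = 7
  Term 2 contributes 6 + 2 · 0 = 6
  Term 3 contributes -5 + 3 · 0 = -5
p(0) = ⊕ of these = min[4, 7, 6, -5] = -5.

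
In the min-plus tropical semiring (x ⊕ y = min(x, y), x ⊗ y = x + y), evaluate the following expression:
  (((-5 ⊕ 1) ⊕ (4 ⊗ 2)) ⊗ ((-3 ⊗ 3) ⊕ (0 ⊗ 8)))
(((-5 ⊕ 1) ⊕ (4 ⊗ 2)) ⊗ ((-3 ⊗ 3) ⊕ (0 ⊗ 8))) = -5

Expand innermost to outermost. Recall ⊕ takes the minimum of its arguments and ⊗ takes their sum. Working out the expression (((-5 ⊕ 1) ⊕ (4 ⊗ 2)) ⊗ ((-3 ⊗ 3) ⊕ (0 ⊗ 8))) gives -5.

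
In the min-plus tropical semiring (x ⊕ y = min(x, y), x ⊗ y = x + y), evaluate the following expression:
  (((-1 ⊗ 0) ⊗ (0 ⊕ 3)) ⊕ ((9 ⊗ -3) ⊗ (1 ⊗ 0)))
(((-1 ⊗ 0) ⊗ (0 ⊕ 3)) ⊕ ((9 ⊗ -3) ⊗ (1 ⊗ 0))) = -1

Expand innermost to outermost. Recall ⊕ takes the minimum of its arguments and ⊗ takes their sum. Working out the expression (((-1 ⊗ 0) ⊗ (0 ⊕ 3)) ⊕ ((9 ⊗ -3) ⊗ (1 ⊗ 0))) gives -1.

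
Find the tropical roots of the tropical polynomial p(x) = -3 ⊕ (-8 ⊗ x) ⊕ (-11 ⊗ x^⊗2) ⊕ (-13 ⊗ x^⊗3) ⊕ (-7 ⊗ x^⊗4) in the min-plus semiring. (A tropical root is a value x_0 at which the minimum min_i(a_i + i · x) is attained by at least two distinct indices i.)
Roots: {-6, 2, 3, 5}

Each tropical root is a break point of the lower envelope of the lines y = a_i + i · x (there are 5 lines, with slopes 0, 1, ..., 4). Only the lines that attain the minimum somewhere contribute to roots; other lines are dominated. Here the surviving (envelope) indices are i = 4, i = 3, i = 2, i = 1, i = 0.
Intersections between consecutive envelope lines give the roots: for adjacent envelope indices i < j the intersection is x = (a_i − a_j) / (j − i). Reading off the sorted break points: {-6, 2, 3, 5}.
Verification: at each break x_0, at least two indices attain the minimum of min_i(a_i + i · x_0).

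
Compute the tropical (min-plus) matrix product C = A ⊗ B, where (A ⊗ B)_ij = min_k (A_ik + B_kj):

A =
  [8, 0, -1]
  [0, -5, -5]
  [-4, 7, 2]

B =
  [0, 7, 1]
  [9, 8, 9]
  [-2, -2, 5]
A ⊗ B =
  [-3, -3, 4]
  [-7, -7, 0]
  [-4, 0, -3]

Apply the min-plus product entry-by-entry:
  C[0][0] = min over k of (A[0][0] + B[0][0] = 8 + 0 = 8, A[0][1] + B[1][0] = 0 + 9 = 9, A[0][2] + B[2][0] = -1 + -2 = -3) = -3 (attained at k = 2)
  C[0][1] = min over k of (A[0][0] + B[0][1] = 8 + 7 = 15, A[0][1] + B[1][1] = 0 + 8 = 8, A[0][2] + B[2][1] = -1 + -2 = -3) = -3 (attained at k = 2)
  C[0][2] = min over k of (A[0][0] + B[0][2] = 8 + 1 = 9, A[0][1] + B[1][2] = 0 + 9 = 9, A[0][2] + B[2][2] = -1 + 5 = 4) = 4 (attained at k = 2)
  C[1][0] = min over k of (A[1][0] + B[0][0] = 0 + 0 = 0, A[1][1] + B[1][0] = -5 + 9 = 4, A[1][2] + B[2][0] = -5 + -2 = -7) = -7 (attained at k = 2)
  C[1][1] = min over k of (A[1][0] + B[0][1] = 0 + 7 = 7, A[1][1] + B[1][1] = -5 + 8 = 3, A[1][2] + B[2][1] = -5 + -2 = -7) = -7 (attained at k = 2)
  C[1][2] = min over k of (A[1][0] + B[0][2] = 0 + 1 = 1, A[1][1] + B[1][2] = -5 + 9 = 4, A[1][2] + B[2][2] = -5 + 5 = 0) = 0 (attained at k = 2)
  C[2][0] = min over k of (A[2][0] + B[0][0] = -4 + 0 = -4, A[2][1] + B[1][0] = 7 + 9 = 16, A[2][2] + B[2][0] = 2 + -2 = 0) = -4 (attained at k = 0)
  C[2][1] = min over k of (A[2][0] + B[0][1] = -4 + 7 = 3, A[2][1] + B[1][1] = 7 + 8 = 15, A[2][2] + B[2][1] = 2 + -2 = 0) = 0 (attained at k = 2)
  C[2][2] = min over k of (A[2][0] + B[0][2] = -4 + 1 = -3, A[2][1] + B[1][2] = 7 + 9 = 16, A[2][2] + B[2][2] = 2 + 5 = 7) = -3 (attained at k = 0)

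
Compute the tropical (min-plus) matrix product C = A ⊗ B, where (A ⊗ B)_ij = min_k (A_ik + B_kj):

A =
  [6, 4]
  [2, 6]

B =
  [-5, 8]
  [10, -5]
A ⊗ B =
  [1, -1]
  [-3, 1]

Apply the min-plus product entry-by-entry:
  C[0][0] = min over k of (A[0][0] + B[0][0] = 6 + -5 = 1, A[0][1] + B[1][0] = 4 + 10 = 14) = 1 (attained at k = 0)
  C[0][1] = min over k of (A[0][0] + B[0][1] = 6 + 8 = 14, A[0][1] + B[1][1] = 4 + -5 = -1) = -1 (attained at k = 1)
  C[1][0] = min over k of (A[1][0] + B[0][0] = 2 + -5 = -3, A[1][1] + B[1][0] = 6 + 10 = 16) = -3 (attained at k = 0)
  C[1][1] = min over k of (A[1][0] + B[0][1] = 2 + 8 = 10, A[1][1] + B[1][1] = 6 + -5 = 1) = 1 (attained at k = 1)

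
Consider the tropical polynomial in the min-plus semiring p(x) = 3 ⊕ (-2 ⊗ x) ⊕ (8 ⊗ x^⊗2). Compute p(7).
p(7) = 3

A tropical monomial a ⊗ x^⊗i evaluates to a + i · x. Evaluating each term at x = 7:
  Term 0 contributes 3 + 0 · 7 = 3
  Term 1 contributes -2 + 1 · 7 = 5
  Term 2 contributes 8 + 2 · 7 = 22
p(7) = ⊕ of these = min[3, 5, 22] = 3.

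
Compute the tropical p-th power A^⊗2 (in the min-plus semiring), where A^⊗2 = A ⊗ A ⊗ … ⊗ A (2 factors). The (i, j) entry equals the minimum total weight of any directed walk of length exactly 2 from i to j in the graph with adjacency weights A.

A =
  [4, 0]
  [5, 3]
A^⊗2 =
  [5, 3]
  [8, 5]

Each entry (A^⊗2)_ij equals the minimum over all length-2 walks i = v_0 → v_1 → … → v_2 = j of Σ_t A[v_t][v_{t+1}]. For example, for (i, j) = (0, 1) we minimise over 2 possible intermediate vertex sequences; the minimum is 3, attained along the walk 0 → 1 → 1.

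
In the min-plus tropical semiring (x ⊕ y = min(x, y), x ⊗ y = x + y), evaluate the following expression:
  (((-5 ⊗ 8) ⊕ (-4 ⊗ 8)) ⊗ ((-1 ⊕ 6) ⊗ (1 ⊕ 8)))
(((-5 ⊗ 8) ⊕ (-4 ⊗ 8)) ⊗ ((-1 ⊕ 6) ⊗ (1 ⊕ 8))) = 3

Expand innermost to outermost. Recall ⊕ takes the minimum of its arguments and ⊗ takes their sum. Working out the expression (((-5 ⊗ 8) ⊕ (-4 ⊗ 8)) ⊗ ((-1 ⊕ 6) ⊗ (1 ⊕ 8))) gives 3.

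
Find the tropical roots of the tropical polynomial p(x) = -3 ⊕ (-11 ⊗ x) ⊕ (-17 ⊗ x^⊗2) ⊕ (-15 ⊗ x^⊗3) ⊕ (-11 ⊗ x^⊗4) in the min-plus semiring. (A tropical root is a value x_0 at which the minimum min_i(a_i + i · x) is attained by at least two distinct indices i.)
Roots: {-4, -2, 6, 8}

Each tropical root is a break point of the lower envelope of the lines y = a_i + i · x (there are 5 lines, with slopes 0, 1, ..., 4). Only the lines that attain the minimum somewhere contribute to roots; other lines are dominated. Here the surviving (envelope) indices are i = 4, i = 3, i = 2, i = 1, i = 0.
Intersections between consecutive envelope lines give the roots: for adjacent envelope indices i < j the intersection is x = (a_i − a_j) / (j − i). Reading off the sorted break points: {-4, -2, 6, 8}.
Verification: at each break x_0, at least two indices attain the minimum of min_i(a_i + i · x_0).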